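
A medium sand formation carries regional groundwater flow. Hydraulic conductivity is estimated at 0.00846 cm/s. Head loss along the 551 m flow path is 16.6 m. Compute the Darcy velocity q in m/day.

Convert K: 0.00846 cm/s × 864 = 7.309 m/day.
Hydraulic gradient i = Δh / L = 16.6 / 551 = 0.03013.
Specific discharge q = K · i = 7.309 × 0.03013 = 0.2202 m/day.

0.220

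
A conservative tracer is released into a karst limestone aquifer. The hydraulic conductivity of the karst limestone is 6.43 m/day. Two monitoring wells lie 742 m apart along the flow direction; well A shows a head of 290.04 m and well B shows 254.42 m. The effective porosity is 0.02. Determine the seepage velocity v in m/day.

15.4

Hydraulic gradient i = (290.04 − 254.42) / 742 = 35.62 / 742 = 0.04801.
Darcy flux q = K · i = 6.430 × 0.04801 = 0.3087 m/day.
Seepage velocity v = q / n_e = 0.3087 / 0.02 = 15.43 m/day.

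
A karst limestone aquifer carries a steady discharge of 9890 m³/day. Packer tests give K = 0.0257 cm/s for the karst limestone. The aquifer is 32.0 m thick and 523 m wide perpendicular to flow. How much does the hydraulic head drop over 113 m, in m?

Convert K: 0.0257 cm/s × 864 = 22.20 m/day.
Cross-sectional area A = 523 × 32.0 = 16736 m².
From Q = K·A·i, i = Q / (K·A) = 9890 / (22.20 × 16736) = 0.02661.
Head loss Δh = i · L = 0.02661 × 113 = 3.007 m.

3.01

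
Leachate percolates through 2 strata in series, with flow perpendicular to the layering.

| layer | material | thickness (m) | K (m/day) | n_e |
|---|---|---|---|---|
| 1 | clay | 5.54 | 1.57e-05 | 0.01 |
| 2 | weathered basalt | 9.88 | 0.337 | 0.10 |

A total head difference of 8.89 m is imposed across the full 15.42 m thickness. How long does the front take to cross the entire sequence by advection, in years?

With flow normal to the layers, continuity requires the same specific discharge q through every layer.
Σ(b_i/K_i) = 5.54/1.57e-05 + 9.88/0.337 = 3.529e+05 d.
q = Δh / Σ(b_i/K_i) = 8.89 / 3.529e+05 = 2.519e-05 m/day.
In each layer the seepage velocity is v_i = q/n_i, so the layer transit time is t_i = b_i·n_i / q:
  layer 1 (clay): t_1 = 5.54 × 0.01 / 2.519e-05 = 2199 d
  layer 2 (weathered basalt): t_2 = 9.88 × 0.10 / 2.519e-05 = 39219 d
Total t = Σ t_i = 41419 days = 113.4 years.

113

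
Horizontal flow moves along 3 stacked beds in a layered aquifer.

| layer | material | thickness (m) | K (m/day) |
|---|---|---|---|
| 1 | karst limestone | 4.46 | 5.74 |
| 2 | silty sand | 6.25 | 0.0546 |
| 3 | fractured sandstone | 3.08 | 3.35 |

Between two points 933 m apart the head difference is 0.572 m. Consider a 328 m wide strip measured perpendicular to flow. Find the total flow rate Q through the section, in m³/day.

7.29

Flow is parallel to layering, so each bed carries its own Darcy discharge and the transmissivities add.
Σ(K_i·b_i) = 5.74×4.46 + 0.0546×6.25 + 3.35×3.08 = 36.26 m²/day.
Hydraulic gradient i = Δh / L = 0.572 / 933 = 0.0006131.
Q = Σ(K_i·b_i) · W · i = 36.26 × 328 × 0.0006131 = 7.291 m³/day.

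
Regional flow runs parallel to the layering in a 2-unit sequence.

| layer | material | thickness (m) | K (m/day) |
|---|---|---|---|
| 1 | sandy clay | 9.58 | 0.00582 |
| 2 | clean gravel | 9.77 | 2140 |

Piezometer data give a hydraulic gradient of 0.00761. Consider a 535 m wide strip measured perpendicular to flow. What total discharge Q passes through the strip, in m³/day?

Flow is parallel to layering, so each bed carries its own Darcy discharge and the transmissivities add.
Σ(K_i·b_i) = 0.00582×9.58 + 2140×9.77 = 20908 m²/day.
Hydraulic gradient i = 0.00761.
Q = Σ(K_i·b_i) · W · i = 20908 × 535 × 0.007610 = 85123 m³/day.

85100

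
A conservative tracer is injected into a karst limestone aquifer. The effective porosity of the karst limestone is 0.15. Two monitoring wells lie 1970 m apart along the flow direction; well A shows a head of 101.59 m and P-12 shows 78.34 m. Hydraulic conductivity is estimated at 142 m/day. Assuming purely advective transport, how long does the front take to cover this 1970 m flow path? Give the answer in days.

176

Hydraulic gradient i = (101.59 − 78.34) / 1970 = 23.25 / 1970 = 0.01180.
Darcy flux q = K · i = 142.0 × 0.01180 = 1.676 m/day.
Seepage velocity v = q / n_e = 1.676 / 0.15 = 11.17 m/day.
Travel time t = L / v = 1970 / 11.17 = 176.3 days.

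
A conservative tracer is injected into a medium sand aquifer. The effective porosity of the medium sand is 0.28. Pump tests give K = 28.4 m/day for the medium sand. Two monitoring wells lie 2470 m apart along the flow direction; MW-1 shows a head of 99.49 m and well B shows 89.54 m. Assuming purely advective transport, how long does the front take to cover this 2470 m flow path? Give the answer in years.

Hydraulic gradient i = (99.49 − 89.54) / 2470 = 9.95 / 2470 = 0.004028.
Darcy flux q = K · i = 28.40 × 0.004028 = 0.1144 m/day.
Seepage velocity v = q / n_e = 0.1144 / 0.28 = 0.4086 m/day.
Travel time t = L / v = 2470 / 0.4086 = 6045 days = 16.55 years.

16.6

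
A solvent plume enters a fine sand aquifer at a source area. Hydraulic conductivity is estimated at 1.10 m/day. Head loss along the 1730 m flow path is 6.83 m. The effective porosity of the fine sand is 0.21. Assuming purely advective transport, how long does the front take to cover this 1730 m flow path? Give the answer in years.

Hydraulic gradient i = Δh / L = 6.83 / 1730 = 0.003948.
Darcy flux q = K · i = 1.100 × 0.003948 = 0.004343 m/day.
Seepage velocity v = q / n_e = 0.004343 / 0.21 = 0.02068 m/day.
Travel time t = L / v = 1730 / 0.02068 = 83656 days = 229.0 years.

229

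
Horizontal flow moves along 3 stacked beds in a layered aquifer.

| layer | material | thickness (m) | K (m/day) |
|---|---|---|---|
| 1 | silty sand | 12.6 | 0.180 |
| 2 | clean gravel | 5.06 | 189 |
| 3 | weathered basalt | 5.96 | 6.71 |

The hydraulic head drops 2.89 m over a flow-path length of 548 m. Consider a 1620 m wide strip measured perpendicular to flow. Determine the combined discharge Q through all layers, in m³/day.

Flow is parallel to layering, so each bed carries its own Darcy discharge and the transmissivities add.
Σ(K_i·b_i) = 0.180×12.6 + 189×5.06 + 6.71×5.96 = 998.6 m²/day.
Hydraulic gradient i = Δh / L = 2.89 / 548 = 0.005274.
Q = Σ(K_i·b_i) · W · i = 998.6 × 1620 × 0.005274 = 8531 m³/day.

8530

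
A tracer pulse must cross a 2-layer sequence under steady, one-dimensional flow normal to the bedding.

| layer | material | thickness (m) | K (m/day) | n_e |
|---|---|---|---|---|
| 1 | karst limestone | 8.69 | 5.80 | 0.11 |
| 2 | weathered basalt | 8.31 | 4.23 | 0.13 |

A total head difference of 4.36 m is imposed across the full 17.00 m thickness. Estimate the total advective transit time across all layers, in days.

With flow normal to the layers, continuity requires the same specific discharge q through every layer.
Σ(b_i/K_i) = 8.69/5.80 + 8.31/4.23 = 3.463 d.
q = Δh / Σ(b_i/K_i) = 4.36 / 3.463 = 1.259 m/day.
In each layer the seepage velocity is v_i = q/n_i, so the layer transit time is t_i = b_i·n_i / q:
  layer 1 (karst limestone): t_1 = 8.69 × 0.11 / 1.259 = 0.7592 d
  layer 2 (weathered basalt): t_2 = 8.31 × 0.13 / 1.259 = 0.8580 d
Total t = Σ t_i = 1.617 days.

1.62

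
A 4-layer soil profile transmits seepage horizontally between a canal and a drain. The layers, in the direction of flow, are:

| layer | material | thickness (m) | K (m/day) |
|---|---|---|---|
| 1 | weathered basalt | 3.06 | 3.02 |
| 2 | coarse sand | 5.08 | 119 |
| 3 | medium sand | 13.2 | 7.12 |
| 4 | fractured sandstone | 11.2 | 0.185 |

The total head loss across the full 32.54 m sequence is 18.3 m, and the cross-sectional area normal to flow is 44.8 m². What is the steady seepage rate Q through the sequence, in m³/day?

12.9

Flow is perpendicular to layering, so the layers act in series and the equivalent K is the thickness-weighted harmonic mean.
Total thickness L = 3.06 + 5.08 + 13.2 + 11.2 = 32.54 m.
Σ(b_i/K_i) = 3.06/3.02 + 5.08/119 + 13.2/7.12 + 11.2/0.185 = 63.45 d.
K_eq = L / Σ(b_i/K_i) = 32.54 / 63.45 = 0.5128 m/day.
Q = K_eq · A · (Δh/L) = 0.5128 × 44.8 × (18.3/32.54) = 12.92 m³/day.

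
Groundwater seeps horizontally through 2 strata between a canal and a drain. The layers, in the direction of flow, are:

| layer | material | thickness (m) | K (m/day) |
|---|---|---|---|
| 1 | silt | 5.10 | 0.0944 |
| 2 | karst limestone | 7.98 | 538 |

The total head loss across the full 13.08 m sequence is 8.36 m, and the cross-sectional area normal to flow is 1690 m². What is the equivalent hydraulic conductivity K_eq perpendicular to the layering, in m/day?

0.242

Flow is perpendicular to layering, so the layers act in series and the equivalent K is the thickness-weighted harmonic mean.
Total thickness L = 5.10 + 7.98 = 13.08 m.
Σ(b_i/K_i) = 5.10/0.0944 + 7.98/538 = 54.04 d.
K_eq = L / Σ(b_i/K_i) = 13.08 / 54.04 = 0.2420 m/day.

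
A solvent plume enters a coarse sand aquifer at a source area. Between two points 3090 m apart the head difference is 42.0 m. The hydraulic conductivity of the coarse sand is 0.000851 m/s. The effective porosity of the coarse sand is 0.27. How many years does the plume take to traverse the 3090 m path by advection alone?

2.29

Convert K: 0.000851 m/s × 86400 = 73.53 m/day.
Hydraulic gradient i = Δh / L = 42.0 / 3090 = 0.01359.
Darcy flux q = K · i = 73.53 × 0.01359 = 0.9994 m/day.
Seepage velocity v = q / n_e = 0.9994 / 0.27 = 3.701 m/day.
Travel time t = L / v = 3090 / 3.701 = 834.8 days = 2.286 years.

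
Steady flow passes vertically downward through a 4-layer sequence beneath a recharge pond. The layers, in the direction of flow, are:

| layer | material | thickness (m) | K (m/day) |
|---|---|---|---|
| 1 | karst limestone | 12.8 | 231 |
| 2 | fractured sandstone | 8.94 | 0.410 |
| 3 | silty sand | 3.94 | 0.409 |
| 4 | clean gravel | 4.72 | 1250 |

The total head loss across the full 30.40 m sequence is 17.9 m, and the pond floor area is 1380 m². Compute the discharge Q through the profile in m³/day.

784

Flow is perpendicular to layering, so the layers act in series and the equivalent K is the thickness-weighted harmonic mean.
Total thickness L = 12.8 + 8.94 + 3.94 + 4.72 = 30.40 m.
Σ(b_i/K_i) = 12.8/231 + 8.94/0.410 + 3.94/0.409 + 4.72/1250 = 31.50 d.
K_eq = L / Σ(b_i/K_i) = 30.40 / 31.50 = 0.9652 m/day.
Q = K_eq · A · (Δh/L) = 0.9652 × 1380 × (17.9/30.40) = 784.3 m³/day.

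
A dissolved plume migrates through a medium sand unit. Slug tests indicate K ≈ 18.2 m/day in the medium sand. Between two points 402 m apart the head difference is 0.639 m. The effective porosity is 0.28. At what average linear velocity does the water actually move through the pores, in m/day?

Hydraulic gradient i = Δh / L = 0.639 / 402 = 0.001590.
Darcy flux q = K · i = 18.20 × 0.001590 = 0.02893 m/day.
Seepage velocity v = q / n_e = 0.02893 / 0.28 = 0.1033 m/day.

0.103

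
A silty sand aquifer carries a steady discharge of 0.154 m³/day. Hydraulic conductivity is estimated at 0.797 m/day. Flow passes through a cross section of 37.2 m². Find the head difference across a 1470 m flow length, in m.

7.64

From Q = K·A·i, i = Q / (K·A) = 0.154 / (0.7970 × 37.20) = 0.005194.
Head loss Δh = i · L = 0.005194 × 1470 = 7.635 m.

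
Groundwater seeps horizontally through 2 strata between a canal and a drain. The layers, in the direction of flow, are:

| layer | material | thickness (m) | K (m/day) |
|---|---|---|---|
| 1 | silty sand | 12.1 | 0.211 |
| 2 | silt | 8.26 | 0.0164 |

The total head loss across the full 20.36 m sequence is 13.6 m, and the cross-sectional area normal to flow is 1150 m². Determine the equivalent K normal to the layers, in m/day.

Flow is perpendicular to layering, so the layers act in series and the equivalent K is the thickness-weighted harmonic mean.
Total thickness L = 12.1 + 8.26 = 20.36 m.
Σ(b_i/K_i) = 12.1/0.211 + 8.26/0.0164 = 561.0 d.
K_eq = L / Σ(b_i/K_i) = 20.36 / 561.0 = 0.03629 m/day.

0.0363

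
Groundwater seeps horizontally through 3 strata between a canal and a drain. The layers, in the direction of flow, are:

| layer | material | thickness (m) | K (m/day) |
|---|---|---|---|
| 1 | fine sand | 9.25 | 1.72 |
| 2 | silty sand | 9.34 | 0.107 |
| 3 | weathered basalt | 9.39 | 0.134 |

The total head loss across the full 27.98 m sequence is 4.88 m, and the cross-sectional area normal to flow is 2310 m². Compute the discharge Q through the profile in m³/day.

Flow is perpendicular to layering, so the layers act in series and the equivalent K is the thickness-weighted harmonic mean.
Total thickness L = 9.25 + 9.34 + 9.39 = 27.98 m.
Σ(b_i/K_i) = 9.25/1.72 + 9.34/0.107 + 9.39/0.134 = 162.7 d.
K_eq = L / Σ(b_i/K_i) = 27.98 / 162.7 = 0.1719 m/day.
Q = K_eq · A · (Δh/L) = 0.1719 × 2310 × (4.88/27.98) = 69.27 m³/day.

69.3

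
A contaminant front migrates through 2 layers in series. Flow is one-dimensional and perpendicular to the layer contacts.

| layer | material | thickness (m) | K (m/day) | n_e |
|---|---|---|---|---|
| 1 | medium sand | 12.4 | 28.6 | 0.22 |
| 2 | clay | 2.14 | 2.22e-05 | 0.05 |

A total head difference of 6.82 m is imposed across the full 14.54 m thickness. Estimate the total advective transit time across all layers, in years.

110

With flow normal to the layers, continuity requires the same specific discharge q through every layer.
Σ(b_i/K_i) = 12.4/28.6 + 2.14/2.22e-05 = 96397 d.
q = Δh / Σ(b_i/K_i) = 6.82 / 96397 = 7.075e-05 m/day.
In each layer the seepage velocity is v_i = q/n_i, so the layer transit time is t_i = b_i·n_i / q:
  layer 1 (medium sand): t_1 = 12.4 × 0.22 / 7.075e-05 = 38559 d
  layer 2 (clay): t_2 = 2.14 × 0.05 / 7.075e-05 = 1512 d
Total t = Σ t_i = 40071 days = 109.7 years.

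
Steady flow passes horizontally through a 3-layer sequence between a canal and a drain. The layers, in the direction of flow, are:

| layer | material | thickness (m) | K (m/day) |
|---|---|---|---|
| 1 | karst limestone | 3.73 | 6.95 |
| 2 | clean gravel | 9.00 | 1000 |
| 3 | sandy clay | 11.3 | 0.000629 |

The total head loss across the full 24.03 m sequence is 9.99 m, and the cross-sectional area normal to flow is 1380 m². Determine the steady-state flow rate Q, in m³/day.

Flow is perpendicular to layering, so the layers act in series and the equivalent K is the thickness-weighted harmonic mean.
Total thickness L = 3.73 + 9.00 + 11.3 = 24.03 m.
Σ(b_i/K_i) = 3.73/6.95 + 9.00/1000 + 11.3/0.000629 = 17966 d.
K_eq = L / Σ(b_i/K_i) = 24.03 / 17966 = 0.001338 m/day.
Q = K_eq · A · (Δh/L) = 0.001338 × 1380 × (9.99/24.03) = 0.7674 m³/day.

0.767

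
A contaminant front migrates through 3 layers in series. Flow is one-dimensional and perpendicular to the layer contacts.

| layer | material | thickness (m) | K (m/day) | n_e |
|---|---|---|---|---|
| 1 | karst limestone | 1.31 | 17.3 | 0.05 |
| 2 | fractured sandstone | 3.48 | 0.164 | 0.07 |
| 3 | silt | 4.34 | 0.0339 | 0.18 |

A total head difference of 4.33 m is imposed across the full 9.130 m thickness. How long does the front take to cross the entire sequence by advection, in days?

With flow normal to the layers, continuity requires the same specific discharge q through every layer.
Σ(b_i/K_i) = 1.31/17.3 + 3.48/0.164 + 4.34/0.0339 = 149.3 d.
q = Δh / Σ(b_i/K_i) = 4.33 / 149.3 = 0.02900 m/day.
In each layer the seepage velocity is v_i = q/n_i, so the layer transit time is t_i = b_i·n_i / q:
  layer 1 (karst limestone): t_1 = 1.31 × 0.05 / 0.02900 = 2.259 d
  layer 2 (fractured sandstone): t_2 = 3.48 × 0.07 / 0.02900 = 8.400 d
  layer 3 (silt): t_3 = 4.34 × 0.18 / 0.02900 = 26.94 d
Total t = Σ t_i = 37.60 days.

37.6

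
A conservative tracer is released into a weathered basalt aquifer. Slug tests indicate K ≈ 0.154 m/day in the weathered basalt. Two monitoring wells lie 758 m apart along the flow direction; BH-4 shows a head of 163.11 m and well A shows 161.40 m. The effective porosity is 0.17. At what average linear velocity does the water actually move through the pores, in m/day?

0.00204

Hydraulic gradient i = (163.11 − 161.40) / 758 = 1.71 / 758 = 0.002256.
Darcy flux q = K · i = 0.1540 × 0.002256 = 0.0003474 m/day.
Seepage velocity v = q / n_e = 0.0003474 / 0.17 = 0.002044 m/day.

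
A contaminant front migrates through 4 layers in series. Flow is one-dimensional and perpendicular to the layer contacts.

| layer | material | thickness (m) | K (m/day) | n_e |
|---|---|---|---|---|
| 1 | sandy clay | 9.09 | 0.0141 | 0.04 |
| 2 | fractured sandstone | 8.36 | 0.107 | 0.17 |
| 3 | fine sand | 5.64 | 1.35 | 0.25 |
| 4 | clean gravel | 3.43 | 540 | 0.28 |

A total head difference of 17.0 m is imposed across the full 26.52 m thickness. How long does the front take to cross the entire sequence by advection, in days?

With flow normal to the layers, continuity requires the same specific discharge q through every layer.
Σ(b_i/K_i) = 9.09/0.0141 + 8.36/0.107 + 5.64/1.35 + 3.43/540 = 727.0 d.
q = Δh / Σ(b_i/K_i) = 17.0 / 727.0 = 0.02338 m/day.
In each layer the seepage velocity is v_i = q/n_i, so the layer transit time is t_i = b_i·n_i / q:
  layer 1 (sandy clay): t_1 = 9.09 × 0.04 / 0.02338 = 15.55 d
  layer 2 (fractured sandstone): t_2 = 8.36 × 0.17 / 0.02338 = 60.78 d
  layer 3 (fine sand): t_3 = 5.64 × 0.25 / 0.02338 = 60.30 d
  layer 4 (clean gravel): t_4 = 3.43 × 0.28 / 0.02338 = 41.07 d
Total t = Σ t_i = 177.7 days.

178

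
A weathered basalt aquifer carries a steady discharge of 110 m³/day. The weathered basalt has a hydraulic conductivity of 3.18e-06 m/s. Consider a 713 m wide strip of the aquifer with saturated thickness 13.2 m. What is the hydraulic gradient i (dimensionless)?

0.0425

Convert K: 3.18e-06 m/s × 86400 = 0.2748 m/day.
Cross-sectional area A = 713 × 13.2 = 9412 m².
From Q = K·A·i, i = Q / (K·A) = 110 / (0.2748 × 9412) = 0.04254.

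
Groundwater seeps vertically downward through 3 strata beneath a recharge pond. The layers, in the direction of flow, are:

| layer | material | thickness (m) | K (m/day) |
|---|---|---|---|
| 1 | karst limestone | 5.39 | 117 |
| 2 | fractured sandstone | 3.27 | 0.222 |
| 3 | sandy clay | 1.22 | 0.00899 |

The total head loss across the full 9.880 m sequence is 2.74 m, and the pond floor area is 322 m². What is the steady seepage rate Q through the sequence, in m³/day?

5.86

Flow is perpendicular to layering, so the layers act in series and the equivalent K is the thickness-weighted harmonic mean.
Total thickness L = 5.39 + 3.27 + 1.22 = 9.880 m.
Σ(b_i/K_i) = 5.39/117 + 3.27/0.222 + 1.22/0.00899 = 150.5 d.
K_eq = L / Σ(b_i/K_i) = 9.880 / 150.5 = 0.06566 m/day.
Q = K_eq · A · (Δh/L) = 0.06566 × 322 × (2.74/9.880) = 5.863 m³/day.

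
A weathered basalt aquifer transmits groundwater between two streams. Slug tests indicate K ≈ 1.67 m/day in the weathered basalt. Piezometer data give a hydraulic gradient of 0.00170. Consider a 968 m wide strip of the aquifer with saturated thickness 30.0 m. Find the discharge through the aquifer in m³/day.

82.4

Cross-sectional area A = 968 × 30.0 = 29040 m².
Hydraulic gradient i = 0.00170.
Darcy's law: Q = K · A · i = 1.670 × 29040 × 0.001700 = 82.44 m³/day.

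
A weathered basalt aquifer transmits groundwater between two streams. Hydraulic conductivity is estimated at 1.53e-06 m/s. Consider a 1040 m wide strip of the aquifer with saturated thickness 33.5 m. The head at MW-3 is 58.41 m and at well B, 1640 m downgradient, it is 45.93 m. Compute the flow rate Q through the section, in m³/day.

Convert K: 1.53e-06 m/s × 86400 = 0.1322 m/day.
Cross-sectional area A = 1040 × 33.5 = 34840 m².
Hydraulic gradient i = (58.41 − 45.93) / 1640 = 12.48 / 1640 = 0.007610.
Darcy's law: Q = K · A · i = 0.1322 × 34840 × 0.007610 = 35.05 m³/day.

35.0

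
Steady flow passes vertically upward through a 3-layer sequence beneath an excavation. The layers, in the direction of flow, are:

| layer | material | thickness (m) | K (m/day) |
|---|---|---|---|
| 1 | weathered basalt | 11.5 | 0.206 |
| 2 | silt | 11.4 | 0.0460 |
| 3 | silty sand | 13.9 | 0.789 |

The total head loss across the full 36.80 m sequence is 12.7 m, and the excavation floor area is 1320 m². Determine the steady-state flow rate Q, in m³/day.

Flow is perpendicular to layering, so the layers act in series and the equivalent K is the thickness-weighted harmonic mean.
Total thickness L = 11.5 + 11.4 + 13.9 = 36.80 m.
Σ(b_i/K_i) = 11.5/0.206 + 11.4/0.0460 + 13.9/0.789 = 321.3 d.
K_eq = L / Σ(b_i/K_i) = 36.80 / 321.3 = 0.1145 m/day.
Q = K_eq · A · (Δh/L) = 0.1145 × 1320 × (12.7/36.80) = 52.18 m³/day.

52.2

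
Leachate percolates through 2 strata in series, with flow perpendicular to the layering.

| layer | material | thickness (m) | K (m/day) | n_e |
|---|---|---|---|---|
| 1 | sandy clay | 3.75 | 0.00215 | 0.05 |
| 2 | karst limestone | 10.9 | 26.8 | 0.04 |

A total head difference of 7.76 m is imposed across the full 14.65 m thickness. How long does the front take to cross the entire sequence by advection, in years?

0.384

With flow normal to the layers, continuity requires the same specific discharge q through every layer.
Σ(b_i/K_i) = 3.75/0.00215 + 10.9/26.8 = 1745 d.
q = Δh / Σ(b_i/K_i) = 7.76 / 1745 = 0.004448 m/day.
In each layer the seepage velocity is v_i = q/n_i, so the layer transit time is t_i = b_i·n_i / q:
  layer 1 (sandy clay): t_1 = 3.75 × 0.05 / 0.004448 = 42.15 d
  layer 2 (karst limestone): t_2 = 10.9 × 0.04 / 0.004448 = 98.02 d
Total t = Σ t_i = 140.2 days = 0.3838 years.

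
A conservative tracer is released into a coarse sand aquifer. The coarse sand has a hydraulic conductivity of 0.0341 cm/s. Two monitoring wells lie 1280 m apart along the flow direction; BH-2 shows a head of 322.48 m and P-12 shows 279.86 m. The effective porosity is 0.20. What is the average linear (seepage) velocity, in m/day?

Convert K: 0.0341 cm/s × 864 = 29.46 m/day.
Hydraulic gradient i = (322.48 − 279.86) / 1280 = 42.62 / 1280 = 0.03330.
Darcy flux q = K · i = 29.46 × 0.03330 = 0.9810 m/day.
Seepage velocity v = q / n_e = 0.9810 / 0.20 = 4.905 m/day.

4.91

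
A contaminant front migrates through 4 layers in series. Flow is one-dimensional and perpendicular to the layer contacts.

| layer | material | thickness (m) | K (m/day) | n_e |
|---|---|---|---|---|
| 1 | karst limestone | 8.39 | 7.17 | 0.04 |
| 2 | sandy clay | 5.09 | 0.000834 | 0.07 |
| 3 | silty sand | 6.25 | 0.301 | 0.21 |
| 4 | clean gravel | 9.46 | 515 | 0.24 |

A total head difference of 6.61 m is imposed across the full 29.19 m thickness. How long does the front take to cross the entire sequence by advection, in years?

10.8

With flow normal to the layers, continuity requires the same specific discharge q through every layer.
Σ(b_i/K_i) = 8.39/7.17 + 5.09/0.000834 + 6.25/0.301 + 9.46/515 = 6125 d.
q = Δh / Σ(b_i/K_i) = 6.61 / 6125 = 0.001079 m/day.
In each layer the seepage velocity is v_i = q/n_i, so the layer transit time is t_i = b_i·n_i / q:
  layer 1 (karst limestone): t_1 = 8.39 × 0.04 / 0.001079 = 311.0 d
  layer 2 (sandy clay): t_2 = 5.09 × 0.07 / 0.001079 = 330.2 d
  layer 3 (silty sand): t_3 = 6.25 × 0.21 / 0.001079 = 1216 d
  layer 4 (clean gravel): t_4 = 9.46 × 0.24 / 0.001079 = 2104 d
Total t = Σ t_i = 3961 days = 10.85 years.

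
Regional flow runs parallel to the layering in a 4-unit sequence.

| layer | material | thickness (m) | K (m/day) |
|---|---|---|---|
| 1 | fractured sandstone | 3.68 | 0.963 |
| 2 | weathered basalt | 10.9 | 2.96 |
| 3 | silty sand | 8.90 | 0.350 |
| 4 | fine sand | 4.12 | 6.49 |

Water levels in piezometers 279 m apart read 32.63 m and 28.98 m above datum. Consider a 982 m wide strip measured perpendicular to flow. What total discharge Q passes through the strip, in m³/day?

Flow is parallel to layering, so each bed carries its own Darcy discharge and the transmissivities add.
Σ(K_i·b_i) = 0.963×3.68 + 2.96×10.9 + 0.350×8.90 + 6.49×4.12 = 65.66 m²/day.
Hydraulic gradient i = (32.63 − 28.98) / 279 = 3.65 / 279 = 0.01308.
Q = Σ(K_i·b_i) · W · i = 65.66 × 982 × 0.01308 = 843.6 m³/day.

844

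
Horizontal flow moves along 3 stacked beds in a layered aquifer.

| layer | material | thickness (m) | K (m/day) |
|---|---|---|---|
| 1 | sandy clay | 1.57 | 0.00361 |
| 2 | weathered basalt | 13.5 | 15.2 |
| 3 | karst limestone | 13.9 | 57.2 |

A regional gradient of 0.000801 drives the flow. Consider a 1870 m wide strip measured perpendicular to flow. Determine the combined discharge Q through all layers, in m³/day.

Flow is parallel to layering, so each bed carries its own Darcy discharge and the transmissivities add.
Σ(K_i·b_i) = 0.00361×1.57 + 15.2×13.5 + 57.2×13.9 = 1000 m²/day.
Hydraulic gradient i = 0.000801.
Q = Σ(K_i·b_i) · W · i = 1000 × 1870 × 0.0008010 = 1498 m³/day.

1500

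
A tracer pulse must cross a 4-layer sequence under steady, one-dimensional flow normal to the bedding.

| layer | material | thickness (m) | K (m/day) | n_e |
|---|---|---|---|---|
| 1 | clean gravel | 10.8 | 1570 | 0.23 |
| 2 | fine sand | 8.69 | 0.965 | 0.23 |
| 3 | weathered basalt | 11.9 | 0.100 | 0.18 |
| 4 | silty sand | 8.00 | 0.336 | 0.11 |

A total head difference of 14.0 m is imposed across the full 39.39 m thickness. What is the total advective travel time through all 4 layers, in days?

81.4

With flow normal to the layers, continuity requires the same specific discharge q through every layer.
Σ(b_i/K_i) = 10.8/1570 + 8.69/0.965 + 11.9/0.100 + 8.00/0.336 = 151.8 d.
q = Δh / Σ(b_i/K_i) = 14.0 / 151.8 = 0.09221 m/day.
In each layer the seepage velocity is v_i = q/n_i, so the layer transit time is t_i = b_i·n_i / q:
  layer 1 (clean gravel): t_1 = 10.8 × 0.23 / 0.09221 = 26.94 d
  layer 2 (fine sand): t_2 = 8.69 × 0.23 / 0.09221 = 21.67 d
  layer 3 (weathered basalt): t_3 = 11.9 × 0.18 / 0.09221 = 23.23 d
  layer 4 (silty sand): t_4 = 8.00 × 0.11 / 0.09221 = 9.543 d
Total t = Σ t_i = 81.38 days.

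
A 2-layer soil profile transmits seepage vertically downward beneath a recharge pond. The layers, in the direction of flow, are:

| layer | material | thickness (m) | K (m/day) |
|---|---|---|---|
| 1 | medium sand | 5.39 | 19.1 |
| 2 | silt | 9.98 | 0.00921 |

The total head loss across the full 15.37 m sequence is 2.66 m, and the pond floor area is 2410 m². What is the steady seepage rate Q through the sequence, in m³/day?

5.91

Flow is perpendicular to layering, so the layers act in series and the equivalent K is the thickness-weighted harmonic mean.
Total thickness L = 5.39 + 9.98 = 15.37 m.
Σ(b_i/K_i) = 5.39/19.1 + 9.98/0.00921 = 1084 d.
K_eq = L / Σ(b_i/K_i) = 15.37 / 1084 = 0.01418 m/day.
Q = K_eq · A · (Δh/L) = 0.01418 × 2410 × (2.66/15.37) = 5.914 m³/day.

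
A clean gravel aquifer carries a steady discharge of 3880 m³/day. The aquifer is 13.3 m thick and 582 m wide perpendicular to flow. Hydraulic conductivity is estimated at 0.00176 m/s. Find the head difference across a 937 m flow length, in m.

Convert K: 0.00176 m/s × 86400 = 152.1 m/day.
Cross-sectional area A = 582 × 13.3 = 7741 m².
From Q = K·A·i, i = Q / (K·A) = 3880 / (152.1 × 7741) = 0.003296.
Head loss Δh = i · L = 0.003296 × 937 = 3.089 m.

3.09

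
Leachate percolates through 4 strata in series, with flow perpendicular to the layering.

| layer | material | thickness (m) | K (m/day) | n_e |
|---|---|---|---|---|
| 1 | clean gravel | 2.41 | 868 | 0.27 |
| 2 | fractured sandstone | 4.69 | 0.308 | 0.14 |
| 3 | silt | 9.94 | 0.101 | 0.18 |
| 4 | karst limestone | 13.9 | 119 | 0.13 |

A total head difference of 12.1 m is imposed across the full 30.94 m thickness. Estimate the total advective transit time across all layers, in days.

With flow normal to the layers, continuity requires the same specific discharge q through every layer.
Σ(b_i/K_i) = 2.41/868 + 4.69/0.308 + 9.94/0.101 + 13.9/119 = 113.8 d.
q = Δh / Σ(b_i/K_i) = 12.1 / 113.8 = 0.1064 m/day.
In each layer the seepage velocity is v_i = q/n_i, so the layer transit time is t_i = b_i·n_i / q:
  layer 1 (clean gravel): t_1 = 2.41 × 0.27 / 0.1064 = 6.118 d
  layer 2 (fractured sandstone): t_2 = 4.69 × 0.14 / 0.1064 = 6.173 d
  layer 3 (silt): t_3 = 9.94 × 0.18 / 0.1064 = 16.82 d
  layer 4 (karst limestone): t_4 = 13.9 × 0.13 / 0.1064 = 16.99 d
Total t = Σ t_i = 46.10 days.

46.1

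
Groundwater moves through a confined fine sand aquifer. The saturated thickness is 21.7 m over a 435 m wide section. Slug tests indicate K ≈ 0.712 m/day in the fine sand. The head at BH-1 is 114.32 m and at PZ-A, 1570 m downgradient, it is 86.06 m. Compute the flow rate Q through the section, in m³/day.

121

Cross-sectional area A = 435 × 21.7 = 9440 m².
Hydraulic gradient i = (114.32 − 86.06) / 1570 = 28.26 / 1570 = 0.01800.
Darcy's law: Q = K · A · i = 0.7120 × 9440 × 0.01800 = 121.0 m³/day.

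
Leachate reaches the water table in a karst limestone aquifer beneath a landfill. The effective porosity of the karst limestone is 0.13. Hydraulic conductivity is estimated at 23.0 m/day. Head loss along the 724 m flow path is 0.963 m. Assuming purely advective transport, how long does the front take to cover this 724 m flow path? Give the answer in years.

Hydraulic gradient i = Δh / L = 0.963 / 724 = 0.001330.
Darcy flux q = K · i = 23.00 × 0.001330 = 0.03059 m/day.
Seepage velocity v = q / n_e = 0.03059 / 0.13 = 0.2353 m/day.
Travel time t = L / v = 724 / 0.2353 = 3077 days = 8.423 years.

8.42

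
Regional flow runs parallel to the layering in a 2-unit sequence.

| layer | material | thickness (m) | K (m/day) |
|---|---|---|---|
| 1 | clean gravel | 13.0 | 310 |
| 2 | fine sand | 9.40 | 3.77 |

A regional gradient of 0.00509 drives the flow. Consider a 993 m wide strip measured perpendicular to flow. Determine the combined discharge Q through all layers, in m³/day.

Flow is parallel to layering, so each bed carries its own Darcy discharge and the transmissivities add.
Σ(K_i·b_i) = 310×13.0 + 3.77×9.40 = 4065 m²/day.
Hydraulic gradient i = 0.00509.
Q = Σ(K_i·b_i) · W · i = 4065 × 993 × 0.005090 = 20548 m³/day.

20500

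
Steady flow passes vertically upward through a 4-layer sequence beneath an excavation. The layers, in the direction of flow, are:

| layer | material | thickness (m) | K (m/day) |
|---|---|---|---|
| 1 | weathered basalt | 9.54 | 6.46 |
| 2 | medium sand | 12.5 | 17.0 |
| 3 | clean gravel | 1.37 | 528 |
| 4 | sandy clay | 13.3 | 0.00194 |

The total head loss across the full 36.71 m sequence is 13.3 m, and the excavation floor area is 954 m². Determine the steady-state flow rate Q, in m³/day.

Flow is perpendicular to layering, so the layers act in series and the equivalent K is the thickness-weighted harmonic mean.
Total thickness L = 9.54 + 12.5 + 1.37 + 13.3 = 36.71 m.
Σ(b_i/K_i) = 9.54/6.46 + 12.5/17.0 + 1.37/528 + 13.3/0.00194 = 6858 d.
K_eq = L / Σ(b_i/K_i) = 36.71 / 6858 = 0.005353 m/day.
Q = K_eq · A · (Δh/L) = 0.005353 × 954 × (13.3/36.71) = 1.850 m³/day.

1.85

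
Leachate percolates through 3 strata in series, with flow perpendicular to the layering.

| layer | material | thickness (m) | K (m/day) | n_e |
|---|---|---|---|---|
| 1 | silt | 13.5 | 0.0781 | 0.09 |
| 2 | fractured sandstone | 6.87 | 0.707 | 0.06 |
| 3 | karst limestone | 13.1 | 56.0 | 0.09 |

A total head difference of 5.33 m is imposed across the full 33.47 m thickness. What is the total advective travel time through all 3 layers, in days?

96.2

With flow normal to the layers, continuity requires the same specific discharge q through every layer.
Σ(b_i/K_i) = 13.5/0.0781 + 6.87/0.707 + 13.1/56.0 = 182.8 d.
q = Δh / Σ(b_i/K_i) = 5.33 / 182.8 = 0.02916 m/day.
In each layer the seepage velocity is v_i = q/n_i, so the layer transit time is t_i = b_i·n_i / q:
  layer 1 (silt): t_1 = 13.5 × 0.09 / 0.02916 = 41.67 d
  layer 2 (fractured sandstone): t_2 = 6.87 × 0.06 / 0.02916 = 14.14 d
  layer 3 (karst limestone): t_3 = 13.1 × 0.09 / 0.02916 = 40.44 d
Total t = Σ t_i = 96.25 days.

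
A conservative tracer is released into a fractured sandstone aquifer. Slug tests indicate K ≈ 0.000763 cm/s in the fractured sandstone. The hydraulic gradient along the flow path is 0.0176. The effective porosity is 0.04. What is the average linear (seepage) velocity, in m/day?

0.290

Convert K: 0.000763 cm/s × 864 = 0.6592 m/day.
Hydraulic gradient i = 0.0176.
Darcy flux q = K · i = 0.6592 × 0.01760 = 0.01160 m/day.
Seepage velocity v = q / n_e = 0.01160 / 0.04 = 0.2901 m/day.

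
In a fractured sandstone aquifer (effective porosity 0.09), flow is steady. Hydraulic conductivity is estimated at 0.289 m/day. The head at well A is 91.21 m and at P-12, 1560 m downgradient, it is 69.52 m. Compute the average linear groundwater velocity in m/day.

0.0446

Hydraulic gradient i = (91.21 − 69.52) / 1560 = 21.69 / 1560 = 0.01390.
Darcy flux q = K · i = 0.2890 × 0.01390 = 0.004018 m/day.
Seepage velocity v = q / n_e = 0.004018 / 0.09 = 0.04465 m/day.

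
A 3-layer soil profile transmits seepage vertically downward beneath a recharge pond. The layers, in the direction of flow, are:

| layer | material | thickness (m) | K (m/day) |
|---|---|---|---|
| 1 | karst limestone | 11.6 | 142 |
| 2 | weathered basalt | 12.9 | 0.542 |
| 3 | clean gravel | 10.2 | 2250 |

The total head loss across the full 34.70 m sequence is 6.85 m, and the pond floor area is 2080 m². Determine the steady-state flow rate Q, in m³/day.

Flow is perpendicular to layering, so the layers act in series and the equivalent K is the thickness-weighted harmonic mean.
Total thickness L = 11.6 + 12.9 + 10.2 = 34.70 m.
Σ(b_i/K_i) = 11.6/142 + 12.9/0.542 + 10.2/2250 = 23.89 d.
K_eq = L / Σ(b_i/K_i) = 34.70 / 23.89 = 1.453 m/day.
Q = K_eq · A · (Δh/L) = 1.453 × 2080 × (6.85/34.70) = 596.5 m³/day.

596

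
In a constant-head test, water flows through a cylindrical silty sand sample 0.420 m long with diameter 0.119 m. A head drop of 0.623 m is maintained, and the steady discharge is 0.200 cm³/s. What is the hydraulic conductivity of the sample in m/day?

Cross-sectional area A = π·(d/2)² = π × (0.119/2)² = 0.01112 m².
Convert discharge: 0.200 cm³/s = 2.000e-07 m³/s.
Darcy's law rearranged: K = Q·L / (A·Δh) = 2.000e-07 × 0.420 / (0.01112 × 0.623) = 1.212e-05 m/s = 1.047 m/day.

1.05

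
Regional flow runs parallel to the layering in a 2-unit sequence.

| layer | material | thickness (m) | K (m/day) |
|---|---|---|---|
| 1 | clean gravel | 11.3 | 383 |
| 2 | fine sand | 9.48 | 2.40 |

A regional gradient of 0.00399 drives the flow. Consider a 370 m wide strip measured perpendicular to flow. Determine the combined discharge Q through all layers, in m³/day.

Flow is parallel to layering, so each bed carries its own Darcy discharge and the transmissivities add.
Σ(K_i·b_i) = 383×11.3 + 2.40×9.48 = 4351 m²/day.
Hydraulic gradient i = 0.00399.
Q = Σ(K_i·b_i) · W · i = 4351 × 370 × 0.003990 = 6423 m³/day.

6420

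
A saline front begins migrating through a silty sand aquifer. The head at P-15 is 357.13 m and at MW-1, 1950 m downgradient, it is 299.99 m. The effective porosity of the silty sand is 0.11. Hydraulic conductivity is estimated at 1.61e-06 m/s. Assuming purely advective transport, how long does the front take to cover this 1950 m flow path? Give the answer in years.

Convert K: 1.61e-06 m/s × 86400 = 0.1391 m/day.
Hydraulic gradient i = (357.13 − 299.99) / 1950 = 57.14 / 1950 = 0.02930.
Darcy flux q = K · i = 0.1391 × 0.02930 = 0.004076 m/day.
Seepage velocity v = q / n_e = 0.004076 / 0.11 = 0.03706 m/day.
Travel time t = L / v = 1950 / 0.03706 = 52624 days = 144.1 years.

144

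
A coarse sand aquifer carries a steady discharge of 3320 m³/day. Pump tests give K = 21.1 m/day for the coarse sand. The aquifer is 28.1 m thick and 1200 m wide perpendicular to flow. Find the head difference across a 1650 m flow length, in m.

Cross-sectional area A = 1200 × 28.1 = 33720 m².
From Q = K·A·i, i = Q / (K·A) = 3320 / (21.10 × 33720) = 0.004666.
Head loss Δh = i · L = 0.004666 × 1650 = 7.699 m.

7.70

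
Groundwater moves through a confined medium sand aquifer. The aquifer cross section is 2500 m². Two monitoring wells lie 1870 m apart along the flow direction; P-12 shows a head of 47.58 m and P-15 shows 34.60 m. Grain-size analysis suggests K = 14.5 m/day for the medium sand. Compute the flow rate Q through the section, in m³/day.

252

Hydraulic gradient i = (47.58 − 34.60) / 1870 = 12.98 / 1870 = 0.006941.
Darcy's law: Q = K · A · i = 14.50 × 2500 × 0.006941 = 251.6 m³/day.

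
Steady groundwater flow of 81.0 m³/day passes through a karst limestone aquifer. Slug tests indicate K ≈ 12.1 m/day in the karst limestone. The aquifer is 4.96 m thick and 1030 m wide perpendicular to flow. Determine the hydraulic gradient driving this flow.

0.00131

Cross-sectional area A = 1030 × 4.96 = 5109 m².
From Q = K·A·i, i = Q / (K·A) = 81.0 / (12.10 × 5109) = 0.001310.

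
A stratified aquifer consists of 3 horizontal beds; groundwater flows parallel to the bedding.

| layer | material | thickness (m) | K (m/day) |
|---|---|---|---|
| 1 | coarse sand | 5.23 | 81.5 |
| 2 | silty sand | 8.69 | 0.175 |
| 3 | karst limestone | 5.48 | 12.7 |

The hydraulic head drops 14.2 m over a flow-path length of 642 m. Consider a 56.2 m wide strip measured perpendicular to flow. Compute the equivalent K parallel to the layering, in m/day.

Flow is parallel to layering, so each bed carries its own Darcy discharge and the transmissivities add.
Σ(K_i·b_i) = 81.5×5.23 + 0.175×8.69 + 12.7×5.48 = 497.4 m²/day.
Total thickness b = 19.40 m, so K_eq = Σ(K_i·b_i)/b = 25.64 m/day.

25.6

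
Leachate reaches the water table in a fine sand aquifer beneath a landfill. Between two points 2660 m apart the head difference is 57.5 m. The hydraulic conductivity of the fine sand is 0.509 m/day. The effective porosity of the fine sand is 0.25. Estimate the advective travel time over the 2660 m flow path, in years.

Hydraulic gradient i = Δh / L = 57.5 / 2660 = 0.02162.
Darcy flux q = K · i = 0.5090 × 0.02162 = 0.01100 m/day.
Seepage velocity v = q / n_e = 0.01100 / 0.25 = 0.04401 m/day.
Travel time t = L / v = 2660 / 0.04401 = 60439 days = 165.5 years.

165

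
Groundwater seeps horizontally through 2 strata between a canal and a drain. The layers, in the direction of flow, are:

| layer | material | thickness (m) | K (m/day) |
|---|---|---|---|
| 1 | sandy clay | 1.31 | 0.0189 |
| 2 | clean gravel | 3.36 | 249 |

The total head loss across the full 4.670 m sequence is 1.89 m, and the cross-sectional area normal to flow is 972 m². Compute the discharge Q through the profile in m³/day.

26.5

Flow is perpendicular to layering, so the layers act in series and the equivalent K is the thickness-weighted harmonic mean.
Total thickness L = 1.31 + 3.36 = 4.670 m.
Σ(b_i/K_i) = 1.31/0.0189 + 3.36/249 = 69.33 d.
K_eq = L / Σ(b_i/K_i) = 4.670 / 69.33 = 0.06736 m/day.
Q = K_eq · A · (Δh/L) = 0.06736 × 972 × (1.89/4.670) = 26.50 m³/day.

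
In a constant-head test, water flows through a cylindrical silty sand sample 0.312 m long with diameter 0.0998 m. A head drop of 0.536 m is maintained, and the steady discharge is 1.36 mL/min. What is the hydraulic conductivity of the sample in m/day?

0.146

Cross-sectional area A = π·(d/2)² = π × (0.0998/2)² = 0.007823 m².
Convert discharge: 1.36 mL/min = 2.267e-08 m³/s.
Darcy's law rearranged: K = Q·L / (A·Δh) = 2.267e-08 × 0.312 / (0.007823 × 0.536) = 1.687e-06 m/s = 0.1457 m/day.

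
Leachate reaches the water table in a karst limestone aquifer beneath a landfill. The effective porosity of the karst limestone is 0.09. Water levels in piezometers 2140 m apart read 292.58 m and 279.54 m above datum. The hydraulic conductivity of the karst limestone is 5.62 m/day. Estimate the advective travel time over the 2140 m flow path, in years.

Hydraulic gradient i = (292.58 − 279.54) / 2140 = 13.04 / 2140 = 0.006093.
Darcy flux q = K · i = 5.620 × 0.006093 = 0.03425 m/day.
Seepage velocity v = q / n_e = 0.03425 / 0.09 = 0.3805 m/day.
Travel time t = L / v = 2140 / 0.3805 = 5624 days = 15.40 years.

15.4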